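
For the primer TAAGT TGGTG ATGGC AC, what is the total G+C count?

8

Counting bases: G=6, T=5, A=4, C=2
Total G or C: 6 + 2 = 8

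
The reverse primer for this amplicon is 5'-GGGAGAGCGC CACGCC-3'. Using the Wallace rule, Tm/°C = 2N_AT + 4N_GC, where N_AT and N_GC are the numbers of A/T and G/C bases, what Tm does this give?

58°C

Counting bases: G=7, A=3, T=0, C=6
A+T = 3, G+C = 13
Tm = 2(3) + 4(13) = 6 + 52 = 58°C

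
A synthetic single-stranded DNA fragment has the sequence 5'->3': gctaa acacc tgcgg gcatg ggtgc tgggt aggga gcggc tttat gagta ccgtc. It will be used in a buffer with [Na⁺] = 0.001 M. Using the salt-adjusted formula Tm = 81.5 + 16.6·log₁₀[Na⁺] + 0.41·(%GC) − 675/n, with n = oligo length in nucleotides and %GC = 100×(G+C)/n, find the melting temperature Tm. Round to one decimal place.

Length n = 55. Base counts: G=21, C=12, T=12, A=10
G+C = 33, so %GC = 33/55 × 100 = 60%
Salt term: 16.6 × (-3) = -49.8
GC term: 0.41 × 60 = 24.6; length term: −675/55 = −12.273
Tm = 81.5 + (-49.8) + 24.6 − 12.273 = 44.027 → 44.0°C

44.0°C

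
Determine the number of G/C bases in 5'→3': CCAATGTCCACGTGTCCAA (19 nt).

10

Counting bases: G=3, A=5, T=4, C=7
Total G or C: 3 + 7 = 10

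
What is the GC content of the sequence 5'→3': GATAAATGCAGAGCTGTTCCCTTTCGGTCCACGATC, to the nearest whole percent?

50%

Base counts: T=10, A=8, G=8, C=10
G+C = 8 + 10 = 18 out of 36 bases
%GC = 18/36 × 100 = 50% ≈ 50%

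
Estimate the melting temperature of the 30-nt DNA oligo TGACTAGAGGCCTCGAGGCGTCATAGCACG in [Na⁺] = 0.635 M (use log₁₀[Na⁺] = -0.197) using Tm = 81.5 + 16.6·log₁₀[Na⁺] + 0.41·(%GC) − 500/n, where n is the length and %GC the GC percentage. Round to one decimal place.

86.2°C

Length n = 30. T=5, G=10, C=8, A=7
G+C = 18, so %GC = 18/30 × 100 = 60%
Salt term: 16.6 × (-0.197) = -3.27
GC term: 0.41 × 60 = 24.6; length term: −500/30 = −16.667
Tm = 81.5 + (-3.27) + 24.6 − 16.667 = 86.163 → 86.2°C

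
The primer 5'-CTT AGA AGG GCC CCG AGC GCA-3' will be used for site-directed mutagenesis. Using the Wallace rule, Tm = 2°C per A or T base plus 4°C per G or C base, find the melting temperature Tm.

70°C

Counting bases: A=5, T=2, C=7, G=7
So N_AT = 7 and N_GC = 14.
Tm = 4·14 + 2·7 = 56 + 14 = 70°C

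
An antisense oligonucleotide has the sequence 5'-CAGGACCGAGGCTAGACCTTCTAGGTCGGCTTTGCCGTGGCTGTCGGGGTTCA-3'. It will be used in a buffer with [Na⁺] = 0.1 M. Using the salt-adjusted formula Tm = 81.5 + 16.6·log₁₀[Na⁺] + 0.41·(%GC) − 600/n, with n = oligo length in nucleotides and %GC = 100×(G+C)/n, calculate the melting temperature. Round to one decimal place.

Length n = 53. Base counts: C=14, A=7, T=13, G=19
G+C = 33, so %GC = 33/53 × 100 = 62.264%
Salt term: 16.6 × (-1) = -16.6
GC term: 0.41 × 62.264 = 25.528; length term: −600/53 = −11.321
Tm = 81.5 + (-16.6) + 25.528 − 11.321 = 79.107 → 79.1°C

79.1°C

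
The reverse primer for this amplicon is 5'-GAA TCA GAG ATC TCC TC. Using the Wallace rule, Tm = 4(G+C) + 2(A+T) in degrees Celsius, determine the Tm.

50°C

Scanning the sequence gives C=5, T=4, A=5, G=3.
A+T = 9, G+C = 8
Tm = 4·8 + 2·9 = 32 + 18 = 50°C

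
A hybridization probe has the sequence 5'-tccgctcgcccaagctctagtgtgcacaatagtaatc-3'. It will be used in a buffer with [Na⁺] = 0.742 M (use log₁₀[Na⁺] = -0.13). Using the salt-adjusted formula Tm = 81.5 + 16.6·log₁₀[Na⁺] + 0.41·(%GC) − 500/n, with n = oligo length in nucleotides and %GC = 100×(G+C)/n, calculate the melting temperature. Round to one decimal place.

Length n = 37. Base counts: C=12, A=9, T=9, G=7
G+C = 19, so %GC = 19/37 × 100 = 51.351%
Salt term: 16.6 × (-0.13) = -2.158
GC term: 0.41 × 51.351 = 21.054; length term: −500/37 = −13.514
Tm = 81.5 + (-2.158) + 21.054 − 13.514 = 86.882 → 86.9°C

86.9°C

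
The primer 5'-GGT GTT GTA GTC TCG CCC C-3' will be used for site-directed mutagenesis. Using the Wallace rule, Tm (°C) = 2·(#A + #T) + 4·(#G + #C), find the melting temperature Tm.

62°C

C=6, T=6, G=6, A=1
A+T = 7, G+C = 12
Tm = 2×7 + 4×12 = 62°C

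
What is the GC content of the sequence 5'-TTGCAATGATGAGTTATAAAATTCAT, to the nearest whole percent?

23%

Base counts: G=4, T=10, A=10, C=2
G+C = 4 + 2 = 6 out of 26 bases
%GC = 6/26 × 100 = 23.08% ≈ 23%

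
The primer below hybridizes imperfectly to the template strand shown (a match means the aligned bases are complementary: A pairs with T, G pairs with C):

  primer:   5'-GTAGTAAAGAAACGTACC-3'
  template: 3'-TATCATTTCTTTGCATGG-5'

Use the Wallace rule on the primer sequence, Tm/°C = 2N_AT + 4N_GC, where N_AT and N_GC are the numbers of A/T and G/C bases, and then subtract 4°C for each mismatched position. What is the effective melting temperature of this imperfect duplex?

Primer base counts: A=8, T=3, G=4, C=3 → A+T=11, G+C=7
Perfect-match Tm = 2(11) + 4(7) = 22 + 28 = 50°C
Mismatches (positions where the bases are not complementary): 1 (at position 1)
Effective Tm = 50 − 1×4 = 50 − 4 = 46°C

46°C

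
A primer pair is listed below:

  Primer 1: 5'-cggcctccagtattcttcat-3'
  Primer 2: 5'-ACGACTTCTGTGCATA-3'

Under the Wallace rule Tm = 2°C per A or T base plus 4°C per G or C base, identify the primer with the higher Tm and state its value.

Primer 1, 60°C

Primer 1: A+T=10, G+C=10 → Tm = 2(10)+4(10) = 60°C
Primer 2: A+T=9, G+C=7 → Tm = 2(9)+4(7) = 46°C
60°C vs 46°C → primer 1 is higher.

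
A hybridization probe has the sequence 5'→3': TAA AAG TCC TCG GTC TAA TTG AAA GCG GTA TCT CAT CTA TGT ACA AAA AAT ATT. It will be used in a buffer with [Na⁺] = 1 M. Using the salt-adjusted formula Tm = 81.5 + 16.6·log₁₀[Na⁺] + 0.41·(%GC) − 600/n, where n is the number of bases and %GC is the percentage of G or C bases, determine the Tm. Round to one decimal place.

Length n = 54. Base counts: G=8, C=9, A=20, T=17
G+C = 17, so %GC = 17/54 × 100 = 31.481%
Salt term: 16.6 × (0) = 0
GC term: 0.41 × 31.481 = 12.907; length term: −600/54 = −11.111
Tm = 81.5 + (0) + 12.907 − 11.111 = 83.296 → 83.3°C

83.3°C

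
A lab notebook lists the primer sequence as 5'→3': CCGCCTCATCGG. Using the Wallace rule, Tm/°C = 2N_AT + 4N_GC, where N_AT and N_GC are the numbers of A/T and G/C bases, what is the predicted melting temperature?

42°C

Scanning the sequence gives G=3, C=6, A=1, T=2.
AT pairs contribute 3, GC pairs contribute 9.
Tm = 2×3 + 4×9 = 42°C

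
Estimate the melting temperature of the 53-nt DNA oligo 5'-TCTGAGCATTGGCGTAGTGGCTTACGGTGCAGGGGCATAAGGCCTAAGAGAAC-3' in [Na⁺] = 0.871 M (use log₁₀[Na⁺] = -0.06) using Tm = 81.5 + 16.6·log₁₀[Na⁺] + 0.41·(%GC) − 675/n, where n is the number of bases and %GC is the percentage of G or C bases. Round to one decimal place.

Length n = 53. Scanning the sequence gives T=11, A=13, G=19, C=10.
G+C = 29, so %GC = 29/53 × 100 = 54.717%
Salt term: 16.6 × (-0.06) = -0.996
GC term: 0.41 × 54.717 = 22.434; length term: −675/53 = −12.736
Tm = 81.5 + (-0.996) + 22.434 − 12.736 = 90.202 → 90.2°C

90.2°C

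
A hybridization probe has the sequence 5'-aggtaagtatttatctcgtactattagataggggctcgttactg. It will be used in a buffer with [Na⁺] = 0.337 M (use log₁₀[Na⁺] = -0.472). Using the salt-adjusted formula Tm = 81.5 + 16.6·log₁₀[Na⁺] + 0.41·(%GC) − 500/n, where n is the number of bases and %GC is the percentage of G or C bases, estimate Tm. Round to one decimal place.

Length n = 44. Scanning the sequence gives C=6, T=16, A=11, G=11.
G+C = 17, so %GC = 17/44 × 100 = 38.636%
Salt term: 16.6 × (-0.472) = -7.835
GC term: 0.41 × 38.636 = 15.841; length term: −500/44 = −11.364
Tm = 81.5 + (-7.835) + 15.841 − 11.364 = 78.142 → 78.1°C

78.1°C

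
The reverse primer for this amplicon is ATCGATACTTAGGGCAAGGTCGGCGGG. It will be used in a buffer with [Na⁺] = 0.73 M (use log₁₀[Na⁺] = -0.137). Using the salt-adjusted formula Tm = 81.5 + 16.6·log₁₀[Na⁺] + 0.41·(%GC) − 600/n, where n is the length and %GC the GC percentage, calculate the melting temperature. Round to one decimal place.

Length n = 27. Counting bases: A=6, T=5, C=5, G=11
G+C = 16, so %GC = 16/27 × 100 = 59.259%
Salt term: 16.6 × (-0.137) = -2.274
GC term: 0.41 × 59.259 = 24.296; length term: −600/27 = −22.222
Tm = 81.5 + (-2.274) + 24.296 − 22.222 = 81.3 → 81.3°C

81.3°C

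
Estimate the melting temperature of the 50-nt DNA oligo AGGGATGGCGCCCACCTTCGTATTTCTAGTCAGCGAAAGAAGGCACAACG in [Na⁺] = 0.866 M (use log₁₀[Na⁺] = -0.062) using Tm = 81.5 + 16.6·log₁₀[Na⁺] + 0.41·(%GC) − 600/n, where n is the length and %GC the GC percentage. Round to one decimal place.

90.6°C

Length n = 50. Base counts: G=14, C=13, A=14, T=9
G+C = 27, so %GC = 27/50 × 100 = 54%
Salt term: 16.6 × (-0.062) = -1.029
GC term: 0.41 × 54 = 22.14; length term: −600/50 = −12
Tm = 81.5 + (-1.029) + 22.14 − 12 = 90.611 → 90.6°C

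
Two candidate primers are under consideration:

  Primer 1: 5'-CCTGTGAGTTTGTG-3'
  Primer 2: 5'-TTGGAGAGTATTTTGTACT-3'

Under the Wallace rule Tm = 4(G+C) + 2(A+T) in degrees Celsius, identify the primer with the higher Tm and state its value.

Primer 1: A+T=7, G+C=7 → Tm = 2(7)+4(7) = 42°C
Primer 2: A+T=13, G+C=6 → Tm = 2(13)+4(6) = 50°C
42°C vs 50°C → primer 2 is higher.

Primer 2, 50°C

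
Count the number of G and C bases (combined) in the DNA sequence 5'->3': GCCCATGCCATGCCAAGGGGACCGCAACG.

C=11, T=2, A=7, G=9
G+C = 9 + 11 = 20

20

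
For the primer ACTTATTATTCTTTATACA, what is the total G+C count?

3

Scanning the sequence gives A=6, C=3, T=10, G=0.
G+C = 0 + 3 = 3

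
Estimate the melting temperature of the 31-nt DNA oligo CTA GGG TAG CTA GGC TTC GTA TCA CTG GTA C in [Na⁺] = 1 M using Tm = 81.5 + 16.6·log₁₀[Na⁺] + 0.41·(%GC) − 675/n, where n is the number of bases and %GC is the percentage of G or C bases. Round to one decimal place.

Length n = 31. C=7, G=9, A=6, T=9
G+C = 16, so %GC = 16/31 × 100 = 51.613%
Salt term: 16.6 × (0) = 0
GC term: 0.41 × 51.613 = 21.161; length term: −675/31 = −21.774
Tm = 81.5 + (0) + 21.161 − 21.774 = 80.887 → 80.9°C

80.9°C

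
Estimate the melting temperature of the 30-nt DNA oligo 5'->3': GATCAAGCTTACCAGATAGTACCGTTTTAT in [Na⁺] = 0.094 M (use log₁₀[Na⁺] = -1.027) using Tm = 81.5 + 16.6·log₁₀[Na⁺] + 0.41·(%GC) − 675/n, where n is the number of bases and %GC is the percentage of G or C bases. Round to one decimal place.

57.0°C

Length n = 30. Counting bases: A=9, T=10, G=5, C=6
G+C = 11, so %GC = 11/30 × 100 = 36.667%
Salt term: 16.6 × (-1.027) = -17.048
GC term: 0.41 × 36.667 = 15.033; length term: −675/30 = −22.5
Tm = 81.5 + (-17.048) + 15.033 − 22.5 = 56.985 → 57.0°C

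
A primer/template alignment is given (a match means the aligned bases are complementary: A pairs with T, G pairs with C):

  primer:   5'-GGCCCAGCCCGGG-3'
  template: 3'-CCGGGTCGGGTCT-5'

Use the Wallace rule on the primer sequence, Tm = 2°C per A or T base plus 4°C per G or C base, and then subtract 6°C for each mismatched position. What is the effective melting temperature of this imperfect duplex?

Primer base counts: A=1, T=0, G=6, C=6 → A+T=1, G+C=12
Perfect-match Tm = 2(1) + 4(12) = 2 + 48 = 50°C
Mismatches (positions where the bases are not complementary): 2 (at positions 11, 13)
Effective Tm = 50 − 2×6 = 50 − 12 = 38°C

38°C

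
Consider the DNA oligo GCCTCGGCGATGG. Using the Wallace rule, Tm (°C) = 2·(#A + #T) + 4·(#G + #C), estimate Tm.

46°C

Base counts: G=6, C=4, A=1, T=2
A+T = 3, G+C = 10
Tm = 2×3 + 4×10 = 46°C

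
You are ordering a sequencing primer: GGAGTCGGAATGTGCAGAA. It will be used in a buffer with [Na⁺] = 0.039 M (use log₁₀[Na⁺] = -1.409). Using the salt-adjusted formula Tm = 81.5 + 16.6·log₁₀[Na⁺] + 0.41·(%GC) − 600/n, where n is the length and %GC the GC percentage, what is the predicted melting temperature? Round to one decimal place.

Length n = 19. Base counts: G=8, C=2, A=6, T=3
G+C = 10, so %GC = 10/19 × 100 = 52.632%
Salt term: 16.6 × (-1.409) = -23.389
GC term: 0.41 × 52.632 = 21.579; length term: −600/19 = −31.579
Tm = 81.5 + (-23.389) + 21.579 − 31.579 = 48.111 → 48.1°C

48.1°C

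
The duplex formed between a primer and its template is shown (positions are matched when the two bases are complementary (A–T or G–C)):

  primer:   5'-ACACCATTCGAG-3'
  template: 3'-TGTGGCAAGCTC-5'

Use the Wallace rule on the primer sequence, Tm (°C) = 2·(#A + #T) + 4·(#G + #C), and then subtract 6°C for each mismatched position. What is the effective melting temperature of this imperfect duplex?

30°C

Primer base counts: A=4, T=2, G=2, C=4 → A+T=6, G+C=6
Perfect-match Tm = 2(6) + 4(6) = 12 + 24 = 36°C
Mismatches (positions where the bases are not complementary): 1 (at position 6)
Effective Tm = 36 − 1×6 = 36 − 6 = 30°C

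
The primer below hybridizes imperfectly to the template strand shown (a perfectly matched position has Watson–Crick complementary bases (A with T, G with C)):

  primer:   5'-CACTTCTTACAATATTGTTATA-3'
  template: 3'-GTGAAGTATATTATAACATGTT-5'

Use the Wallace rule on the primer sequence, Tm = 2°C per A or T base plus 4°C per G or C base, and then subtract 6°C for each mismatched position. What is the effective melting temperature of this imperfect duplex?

24°C

Primer base counts: A=7, T=10, G=1, C=4 → A+T=17, G+C=5
Perfect-match Tm = 2(17) + 4(5) = 34 + 20 = 54°C
Mismatches (positions where the bases are not complementary): 5 (at positions 7, 10, 19, 20, 21)
Effective Tm = 54 − 5×6 = 54 − 30 = 24°C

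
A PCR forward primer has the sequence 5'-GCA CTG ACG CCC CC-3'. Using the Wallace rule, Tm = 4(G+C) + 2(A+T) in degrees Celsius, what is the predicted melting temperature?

50°C

Counting bases: A=2, C=8, T=1, G=3
A+T = 3, G+C = 11
Tm = 2(3) + 4(11) = 6 + 44 = 50°C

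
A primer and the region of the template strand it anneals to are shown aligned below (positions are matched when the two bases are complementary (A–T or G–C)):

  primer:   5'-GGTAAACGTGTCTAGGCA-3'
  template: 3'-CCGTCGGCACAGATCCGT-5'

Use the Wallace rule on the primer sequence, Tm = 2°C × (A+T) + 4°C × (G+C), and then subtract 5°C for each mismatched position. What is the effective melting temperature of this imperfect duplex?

Primer base counts: A=5, T=4, G=6, C=3 → A+T=9, G+C=9
Perfect-match Tm = 2(9) + 4(9) = 18 + 36 = 54°C
Mismatches (positions where the bases are not complementary): 3 (at positions 3, 5, 6)
Effective Tm = 54 − 3×5 = 54 − 15 = 39°C

39°C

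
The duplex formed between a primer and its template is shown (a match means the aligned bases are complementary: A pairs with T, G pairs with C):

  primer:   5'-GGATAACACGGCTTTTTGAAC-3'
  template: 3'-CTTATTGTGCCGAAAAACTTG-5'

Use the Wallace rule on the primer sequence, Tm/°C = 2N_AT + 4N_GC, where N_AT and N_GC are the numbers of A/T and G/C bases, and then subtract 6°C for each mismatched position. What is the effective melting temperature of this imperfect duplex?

54°C

Primer base counts: A=6, T=6, G=5, C=4 → A+T=12, G+C=9
Perfect-match Tm = 2(12) + 4(9) = 24 + 36 = 60°C
Mismatches (positions where the bases are not complementary): 1 (at position 2)
Effective Tm = 60 − 1×6 = 60 − 6 = 54°C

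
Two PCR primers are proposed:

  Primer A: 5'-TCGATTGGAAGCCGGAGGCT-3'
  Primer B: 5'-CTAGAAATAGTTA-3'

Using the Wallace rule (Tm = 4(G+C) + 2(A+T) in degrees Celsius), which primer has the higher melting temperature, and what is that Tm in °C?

Primer A: A+T=8, G+C=12 → Tm = 2(8)+4(12) = 64°C
Primer B: A+T=10, G+C=3 → Tm = 2(10)+4(3) = 32°C
64°C vs 32°C → primer A is higher.

Primer A, 64°C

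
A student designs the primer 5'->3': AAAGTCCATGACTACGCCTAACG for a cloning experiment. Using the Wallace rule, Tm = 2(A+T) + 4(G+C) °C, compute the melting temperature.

68°C

Base counts: C=7, G=4, A=8, T=4
So N_AT = 12 and N_GC = 11.
Tm = 2(12) + 4(11) = 24 + 44 = 68°C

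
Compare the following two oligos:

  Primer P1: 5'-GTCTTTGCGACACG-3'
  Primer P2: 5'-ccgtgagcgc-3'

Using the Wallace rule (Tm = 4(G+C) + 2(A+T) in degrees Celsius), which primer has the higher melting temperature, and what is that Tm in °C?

Primer P1: A+T=6, G+C=8 → Tm = 2(6)+4(8) = 44°C
Primer P2: A+T=2, G+C=8 → Tm = 2(2)+4(8) = 36°C
44°C vs 36°C → primer P1 is higher.

Primer P1, 44°C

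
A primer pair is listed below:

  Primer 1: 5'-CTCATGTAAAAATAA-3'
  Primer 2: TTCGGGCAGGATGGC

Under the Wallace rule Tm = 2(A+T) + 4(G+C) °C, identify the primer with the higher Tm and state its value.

Primer 1: A+T=12, G+C=3 → Tm = 2(12)+4(3) = 36°C
Primer 2: A+T=5, G+C=10 → Tm = 2(5)+4(10) = 50°C
36°C vs 50°C → primer 2 is higher.

Primer 2, 50°C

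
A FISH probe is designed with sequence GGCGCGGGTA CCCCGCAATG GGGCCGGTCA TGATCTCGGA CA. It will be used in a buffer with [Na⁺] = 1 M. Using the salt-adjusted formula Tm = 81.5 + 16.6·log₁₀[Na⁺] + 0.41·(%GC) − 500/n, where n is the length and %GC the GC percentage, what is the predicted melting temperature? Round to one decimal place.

Length n = 42. Scanning the sequence gives T=6, C=13, A=7, G=16.
G+C = 29, so %GC = 29/42 × 100 = 69.048%
Salt term: 16.6 × (0) = 0
GC term: 0.41 × 69.048 = 28.31; length term: −500/42 = −11.905
Tm = 81.5 + (0) + 28.31 − 11.905 = 97.905 → 97.9°C

97.9°C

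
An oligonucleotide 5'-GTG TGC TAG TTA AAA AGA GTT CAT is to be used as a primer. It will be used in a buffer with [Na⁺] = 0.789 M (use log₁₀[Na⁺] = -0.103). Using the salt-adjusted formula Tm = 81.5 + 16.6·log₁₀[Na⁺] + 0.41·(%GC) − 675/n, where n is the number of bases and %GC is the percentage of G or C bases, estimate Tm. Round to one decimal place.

65.3°C

Length n = 24. G=6, C=2, T=8, A=8
G+C = 8, so %GC = 8/24 × 100 = 33.333%
Salt term: 16.6 × (-0.103) = -1.71
GC term: 0.41 × 33.333 = 13.667; length term: −675/24 = −28.125
Tm = 81.5 + (-1.71) + 13.667 − 28.125 = 65.332 → 65.3°C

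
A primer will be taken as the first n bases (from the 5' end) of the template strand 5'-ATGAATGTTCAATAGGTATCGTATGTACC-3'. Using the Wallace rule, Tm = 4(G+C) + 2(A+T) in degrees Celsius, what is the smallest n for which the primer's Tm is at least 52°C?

First 19 bases: ATGAATGTTCAATAGGTAT → Tm = 48°C (< 52°C)
First 20 bases: ATGAATGTTCAATAGGTATC → Tm = 52°C (≥ 52°C)
Since every base adds ≥2°C, Tm only increases with n, so the threshold is first crossed at n = 20.

n = 20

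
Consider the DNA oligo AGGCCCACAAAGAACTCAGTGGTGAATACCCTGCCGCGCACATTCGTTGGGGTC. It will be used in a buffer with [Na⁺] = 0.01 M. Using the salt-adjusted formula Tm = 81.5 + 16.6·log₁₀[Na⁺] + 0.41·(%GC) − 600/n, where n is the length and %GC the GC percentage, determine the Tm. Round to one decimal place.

Length n = 54. Scanning the sequence gives C=16, A=13, G=15, T=10.
G+C = 31, so %GC = 31/54 × 100 = 57.407%
Salt term: 16.6 × (-2) = -33.2
GC term: 0.41 × 57.407 = 23.537; length term: −600/54 = −11.111
Tm = 81.5 + (-33.2) + 23.537 − 11.111 = 60.726 → 60.7°C

60.7°C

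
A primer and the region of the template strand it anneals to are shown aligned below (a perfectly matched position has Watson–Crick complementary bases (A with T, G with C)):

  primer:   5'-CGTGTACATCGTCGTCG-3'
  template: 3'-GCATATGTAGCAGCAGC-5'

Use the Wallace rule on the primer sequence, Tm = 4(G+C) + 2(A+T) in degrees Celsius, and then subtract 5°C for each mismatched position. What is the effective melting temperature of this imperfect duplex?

49°C

Primer base counts: A=2, T=5, G=5, C=5 → A+T=7, G+C=10
Perfect-match Tm = 2(7) + 4(10) = 14 + 40 = 54°C
Mismatches (positions where the bases are not complementary): 1 (at position 4)
Effective Tm = 54 − 1×5 = 54 − 5 = 49°C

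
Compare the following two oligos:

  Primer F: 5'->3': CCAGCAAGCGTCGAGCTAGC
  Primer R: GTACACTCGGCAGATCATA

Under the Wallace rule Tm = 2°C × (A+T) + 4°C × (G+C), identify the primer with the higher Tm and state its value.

Primer F: A+T=7, G+C=13 → Tm = 2(7)+4(13) = 66°C
Primer R: A+T=10, G+C=9 → Tm = 2(10)+4(9) = 56°C
66°C vs 56°C → primer F is higher.

Primer F, 66°C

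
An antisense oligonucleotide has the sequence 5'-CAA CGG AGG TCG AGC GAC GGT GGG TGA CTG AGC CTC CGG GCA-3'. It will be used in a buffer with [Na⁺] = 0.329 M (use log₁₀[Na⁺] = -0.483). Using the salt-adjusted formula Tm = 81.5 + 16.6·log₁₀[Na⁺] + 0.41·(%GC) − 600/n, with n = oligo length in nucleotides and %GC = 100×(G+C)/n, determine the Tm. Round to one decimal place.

Length n = 42. T=5, G=18, A=8, C=11
G+C = 29, so %GC = 29/42 × 100 = 69.048%
Salt term: 16.6 × (-0.483) = -8.018
GC term: 0.41 × 69.048 = 28.31; length term: −600/42 = −14.286
Tm = 81.5 + (-8.018) + 28.31 − 14.286 = 87.506 → 87.5°C

87.5°C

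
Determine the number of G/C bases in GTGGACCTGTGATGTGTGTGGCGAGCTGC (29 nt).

18

Counting bases: C=5, G=13, A=3, T=8
G+C = 13 + 5 = 18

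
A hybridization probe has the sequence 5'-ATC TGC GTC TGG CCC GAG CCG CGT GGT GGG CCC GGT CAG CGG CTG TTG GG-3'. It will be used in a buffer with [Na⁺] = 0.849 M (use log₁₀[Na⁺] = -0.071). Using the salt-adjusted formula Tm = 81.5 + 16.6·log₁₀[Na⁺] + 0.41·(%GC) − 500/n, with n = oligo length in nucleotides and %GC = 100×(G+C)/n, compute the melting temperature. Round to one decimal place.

100.7°C

Length n = 50. A=3, G=22, C=15, T=10
G+C = 37, so %GC = 37/50 × 100 = 74%
Salt term: 16.6 × (-0.071) = -1.179
GC term: 0.41 × 74 = 30.34; length term: −500/50 = −10
Tm = 81.5 + (-1.179) + 30.34 − 10 = 100.661 → 100.7°C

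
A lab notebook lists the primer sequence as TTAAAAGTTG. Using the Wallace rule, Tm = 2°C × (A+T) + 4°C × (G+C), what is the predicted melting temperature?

Scanning the sequence gives G=2, C=0, A=4, T=4.
So N_AT = 8 and N_GC = 2.
Tm = 4·2 + 2·8 = 8 + 16 = 24°C

24°C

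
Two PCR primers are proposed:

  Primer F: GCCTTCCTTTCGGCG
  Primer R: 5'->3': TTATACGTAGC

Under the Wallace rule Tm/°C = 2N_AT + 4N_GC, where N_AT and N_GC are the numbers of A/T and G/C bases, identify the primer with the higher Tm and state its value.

Primer F, 50°C

Primer F: A+T=5, G+C=10 → Tm = 2(5)+4(10) = 50°C
Primer R: A+T=7, G+C=4 → Tm = 2(7)+4(4) = 30°C
50°C vs 30°C → primer F is higher.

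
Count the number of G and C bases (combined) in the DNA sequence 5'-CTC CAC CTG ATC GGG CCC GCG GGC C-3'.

Base counts: T=3, A=2, C=12, G=8
Total G or C: 8 + 12 = 20

20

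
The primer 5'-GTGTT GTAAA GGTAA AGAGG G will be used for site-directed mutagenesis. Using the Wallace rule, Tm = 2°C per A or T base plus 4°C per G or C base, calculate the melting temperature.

60°C

Scanning the sequence gives A=7, C=0, G=9, T=5.
So N_AT = 12 and N_GC = 9.
Tm = 4·9 + 2·12 = 36 + 24 = 60°C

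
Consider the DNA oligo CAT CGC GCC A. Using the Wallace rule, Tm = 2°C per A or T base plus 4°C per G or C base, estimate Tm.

Scanning the sequence gives G=2, A=2, C=5, T=1.
A+T = 3, G+C = 7
Tm = 2(3) + 4(7) = 6 + 28 = 34°C

34°C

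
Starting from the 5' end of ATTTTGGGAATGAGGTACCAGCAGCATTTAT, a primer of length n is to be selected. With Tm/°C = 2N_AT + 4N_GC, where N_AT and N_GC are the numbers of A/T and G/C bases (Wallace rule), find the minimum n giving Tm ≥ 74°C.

First 24 bases: ATTTTGGGAATGAGGTACCAGCAG → Tm = 70°C (< 74°C)
First 25 bases: ATTTTGGGAATGAGGTACCAGCAGC → Tm = 74°C (≥ 74°C)
Since every base adds ≥2°C, Tm only increases with n, so the threshold is first crossed at n = 25.

n = 25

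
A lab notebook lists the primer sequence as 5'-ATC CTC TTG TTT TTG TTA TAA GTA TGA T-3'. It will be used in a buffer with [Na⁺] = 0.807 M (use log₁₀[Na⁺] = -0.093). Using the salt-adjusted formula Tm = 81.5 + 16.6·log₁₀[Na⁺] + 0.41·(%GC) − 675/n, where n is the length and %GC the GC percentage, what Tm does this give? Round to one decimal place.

Length n = 28. Scanning the sequence gives A=6, G=4, C=3, T=15.
G+C = 7, so %GC = 7/28 × 100 = 25%
Salt term: 16.6 × (-0.093) = -1.544
GC term: 0.41 × 25 = 10.25; length term: −675/28 = −24.107
Tm = 81.5 + (-1.544) + 10.25 − 24.107 = 66.099 → 66.1°C

66.1°C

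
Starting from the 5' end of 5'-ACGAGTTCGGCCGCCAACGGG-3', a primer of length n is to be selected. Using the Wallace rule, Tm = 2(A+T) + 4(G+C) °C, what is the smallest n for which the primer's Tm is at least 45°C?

n = 14

First 13 bases: ACGAGTTCGGCCG → Tm = 44°C (< 45°C)
First 14 bases: ACGAGTTCGGCCGC → Tm = 48°C (≥ 45°C)
Since every base adds ≥2°C, Tm only increases with n, so the threshold is first crossed at n = 14.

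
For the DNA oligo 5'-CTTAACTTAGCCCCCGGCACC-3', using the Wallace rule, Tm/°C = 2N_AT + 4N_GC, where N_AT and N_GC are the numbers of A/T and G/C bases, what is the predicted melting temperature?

68°C

Base counts: A=4, C=10, G=3, T=4
A+T = 8, G+C = 13
Tm = 2×8 + 4×13 = 68°C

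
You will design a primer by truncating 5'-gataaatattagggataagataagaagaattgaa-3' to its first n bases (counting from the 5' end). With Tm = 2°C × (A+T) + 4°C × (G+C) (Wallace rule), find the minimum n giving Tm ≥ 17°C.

First 7 bases: GATAAAT → Tm = 16°C (< 17°C)
First 8 bases: GATAAATA → Tm = 18°C (≥ 17°C)
Each additional base adds 2°C (A/T) or 4°C (G/C), so Tm is non-decreasing in n; n = 8 is the first length to reach 17°C.

n = 8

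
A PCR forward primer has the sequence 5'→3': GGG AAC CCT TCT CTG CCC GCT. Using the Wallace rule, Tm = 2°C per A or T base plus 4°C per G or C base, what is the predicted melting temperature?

70°C

Scanning the sequence gives A=2, C=9, T=5, G=5.
AT pairs contribute 7, GC pairs contribute 14.
Tm = 4·14 + 2·7 = 56 + 14 = 70°C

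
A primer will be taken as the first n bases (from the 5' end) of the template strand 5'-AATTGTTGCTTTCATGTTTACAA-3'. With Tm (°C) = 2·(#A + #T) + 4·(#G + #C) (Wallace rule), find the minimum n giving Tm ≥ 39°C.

n = 16

First 15 bases: AATTGTTGCTTTCAT → Tm = 38°C (< 39°C)
First 16 bases: AATTGTTGCTTTCATG → Tm = 42°C (≥ 39°C)
Each additional base adds 2°C (A/T) or 4°C (G/C), so Tm is non-decreasing in n; n = 16 is the first length to reach 39°C.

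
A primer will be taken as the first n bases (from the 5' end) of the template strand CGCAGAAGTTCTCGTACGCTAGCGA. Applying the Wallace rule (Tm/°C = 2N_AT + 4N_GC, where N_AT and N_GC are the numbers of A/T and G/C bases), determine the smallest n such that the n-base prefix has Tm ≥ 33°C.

n = 11

First 10 bases: CGCAGAAGTT → Tm = 30°C (< 33°C)
First 11 bases: CGCAGAAGTTC → Tm = 34°C (≥ 33°C)
Since every base adds ≥2°C, Tm only increases with n, so the threshold is first crossed at n = 11.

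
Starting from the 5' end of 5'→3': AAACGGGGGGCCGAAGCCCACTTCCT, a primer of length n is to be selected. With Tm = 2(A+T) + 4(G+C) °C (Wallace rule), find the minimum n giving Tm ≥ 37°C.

n = 11

First 10 bases: AAACGGGGGG → Tm = 34°C (< 37°C)
First 11 bases: AAACGGGGGGC → Tm = 38°C (≥ 37°C)
Since every base adds ≥2°C, Tm only increases with n, so the threshold is first crossed at n = 11.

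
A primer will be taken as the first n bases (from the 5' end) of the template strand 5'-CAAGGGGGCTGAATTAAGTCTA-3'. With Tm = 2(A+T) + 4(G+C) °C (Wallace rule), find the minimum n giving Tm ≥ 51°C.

First 17 bases: CAAGGGGGCTGAATTAA → Tm = 50°C (< 51°C)
First 18 bases: CAAGGGGGCTGAATTAAG → Tm = 54°C (≥ 51°C)
Since every base adds ≥2°C, Tm only increases with n, so the threshold is first crossed at n = 18.

n = 18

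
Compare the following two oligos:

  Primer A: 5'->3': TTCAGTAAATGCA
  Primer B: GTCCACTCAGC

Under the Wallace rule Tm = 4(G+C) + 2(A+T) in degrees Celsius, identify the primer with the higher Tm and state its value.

Primer B, 36°C

Primer A: A+T=9, G+C=4 → Tm = 2(9)+4(4) = 34°C
Primer B: A+T=4, G+C=7 → Tm = 2(4)+4(7) = 36°C
34°C vs 36°C → primer B is higher.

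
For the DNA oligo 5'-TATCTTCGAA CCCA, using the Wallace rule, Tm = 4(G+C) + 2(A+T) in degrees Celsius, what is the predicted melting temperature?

40°C

Counting bases: T=4, A=4, G=1, C=5
A+T = 8, G+C = 6
Tm = 2(8) + 4(6) = 16 + 24 = 40°C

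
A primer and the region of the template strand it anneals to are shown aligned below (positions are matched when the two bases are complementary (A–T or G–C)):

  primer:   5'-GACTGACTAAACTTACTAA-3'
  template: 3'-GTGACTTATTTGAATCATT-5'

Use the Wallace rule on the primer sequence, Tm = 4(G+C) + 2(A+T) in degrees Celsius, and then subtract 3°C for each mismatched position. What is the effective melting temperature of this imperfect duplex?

Primer base counts: A=8, T=5, G=2, C=4 → A+T=13, G+C=6
Perfect-match Tm = 2(13) + 4(6) = 26 + 24 = 50°C
Mismatches (positions where the bases are not complementary): 3 (at positions 1, 7, 16)
Effective Tm = 50 − 3×3 = 50 − 9 = 41°C

41°C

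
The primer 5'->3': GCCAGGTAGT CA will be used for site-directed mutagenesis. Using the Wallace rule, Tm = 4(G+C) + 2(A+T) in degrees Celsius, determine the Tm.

38°C

T=2, C=3, G=4, A=3
A+T = 5, G+C = 7
Tm = 2×5 + 4×7 = 38°C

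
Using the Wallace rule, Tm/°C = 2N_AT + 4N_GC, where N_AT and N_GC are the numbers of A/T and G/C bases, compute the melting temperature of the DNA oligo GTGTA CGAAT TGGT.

A=3, G=5, T=5, C=1
AT pairs contribute 8, GC pairs contribute 6.
Tm = 2(8) + 4(6) = 16 + 24 = 40°C

40°C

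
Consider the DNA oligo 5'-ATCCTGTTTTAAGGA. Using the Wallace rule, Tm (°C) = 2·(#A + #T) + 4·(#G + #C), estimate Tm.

Scanning the sequence gives C=2, T=6, A=4, G=3.
So N_AT = 10 and N_GC = 5.
Tm = 4·5 + 2·10 = 20 + 20 = 40°C

40°C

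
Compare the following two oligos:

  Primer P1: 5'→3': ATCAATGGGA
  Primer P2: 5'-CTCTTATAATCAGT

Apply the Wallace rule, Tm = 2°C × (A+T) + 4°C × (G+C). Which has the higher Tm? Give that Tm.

Primer P2, 36°C

Primer P1: A+T=6, G+C=4 → Tm = 2(6)+4(4) = 28°C
Primer P2: A+T=10, G+C=4 → Tm = 2(10)+4(4) = 36°C
28°C vs 36°C → primer P2 is higher.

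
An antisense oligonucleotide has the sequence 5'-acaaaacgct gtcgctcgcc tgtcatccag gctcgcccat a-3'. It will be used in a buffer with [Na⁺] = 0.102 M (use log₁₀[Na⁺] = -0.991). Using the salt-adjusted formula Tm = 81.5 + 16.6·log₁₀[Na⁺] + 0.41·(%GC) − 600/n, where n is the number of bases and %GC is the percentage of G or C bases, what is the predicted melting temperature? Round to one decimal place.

Length n = 41. Base counts: A=9, G=8, T=8, C=16
G+C = 24, so %GC = 24/41 × 100 = 58.537%
Salt term: 16.6 × (-0.991) = -16.451
GC term: 0.41 × 58.537 = 24; length term: −600/41 = −14.634
Tm = 81.5 + (-16.451) + 24 − 14.634 = 74.415 → 74.4°C

74.4°C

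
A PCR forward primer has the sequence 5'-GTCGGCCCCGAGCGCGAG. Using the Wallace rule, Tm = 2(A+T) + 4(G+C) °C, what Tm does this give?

66°C

T=1, G=8, C=7, A=2
So N_AT = 3 and N_GC = 15.
Tm = 2(3) + 4(15) = 6 + 60 = 66°C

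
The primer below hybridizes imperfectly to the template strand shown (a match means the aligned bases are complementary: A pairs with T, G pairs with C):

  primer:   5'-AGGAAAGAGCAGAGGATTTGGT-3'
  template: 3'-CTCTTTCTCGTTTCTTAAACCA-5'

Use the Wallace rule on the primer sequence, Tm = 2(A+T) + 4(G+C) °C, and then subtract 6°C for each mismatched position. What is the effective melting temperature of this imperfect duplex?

40°C

Primer base counts: A=8, T=4, G=9, C=1 → A+T=12, G+C=10
Perfect-match Tm = 2(12) + 4(10) = 24 + 40 = 64°C
Mismatches (positions where the bases are not complementary): 4 (at positions 1, 2, 12, 15)
Effective Tm = 64 − 4×6 = 64 − 24 = 40°C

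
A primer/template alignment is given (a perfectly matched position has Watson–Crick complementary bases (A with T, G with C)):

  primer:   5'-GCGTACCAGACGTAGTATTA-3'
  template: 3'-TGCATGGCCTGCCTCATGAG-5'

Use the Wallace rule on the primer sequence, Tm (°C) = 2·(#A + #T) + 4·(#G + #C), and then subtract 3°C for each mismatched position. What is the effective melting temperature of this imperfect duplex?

43°C

Primer base counts: A=6, T=5, G=5, C=4 → A+T=11, G+C=9
Perfect-match Tm = 2(11) + 4(9) = 22 + 36 = 58°C
Mismatches (positions where the bases are not complementary): 5 (at positions 1, 8, 13, 18, 20)
Effective Tm = 58 − 5×3 = 58 − 15 = 43°C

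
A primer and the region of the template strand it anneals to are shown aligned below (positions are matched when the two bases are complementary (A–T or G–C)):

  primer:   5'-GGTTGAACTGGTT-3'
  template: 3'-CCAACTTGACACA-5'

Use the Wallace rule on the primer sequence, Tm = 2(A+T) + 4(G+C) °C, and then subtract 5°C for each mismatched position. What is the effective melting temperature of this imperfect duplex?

28°C

Primer base counts: A=2, T=5, G=5, C=1 → A+T=7, G+C=6
Perfect-match Tm = 2(7) + 4(6) = 14 + 24 = 38°C
Mismatches (positions where the bases are not complementary): 2 (at positions 11, 12)
Effective Tm = 38 − 2×5 = 38 − 10 = 28°C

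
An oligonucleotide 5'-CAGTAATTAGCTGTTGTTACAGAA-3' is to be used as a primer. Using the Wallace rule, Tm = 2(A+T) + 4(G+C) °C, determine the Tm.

64°C

Counting bases: G=5, A=8, C=3, T=8
AT pairs contribute 16, GC pairs contribute 8.
Tm = 2×16 + 4×8 = 64°C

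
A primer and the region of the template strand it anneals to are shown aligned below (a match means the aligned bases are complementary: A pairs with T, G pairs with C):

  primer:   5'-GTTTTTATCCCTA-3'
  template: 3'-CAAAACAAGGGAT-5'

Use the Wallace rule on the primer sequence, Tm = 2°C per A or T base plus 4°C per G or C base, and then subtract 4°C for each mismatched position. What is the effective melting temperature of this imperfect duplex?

Primer base counts: A=2, T=7, G=1, C=3 → A+T=9, G+C=4
Perfect-match Tm = 2(9) + 4(4) = 18 + 16 = 34°C
Mismatches (positions where the bases are not complementary): 2 (at positions 6, 7)
Effective Tm = 34 − 2×4 = 34 − 8 = 26°C

26°C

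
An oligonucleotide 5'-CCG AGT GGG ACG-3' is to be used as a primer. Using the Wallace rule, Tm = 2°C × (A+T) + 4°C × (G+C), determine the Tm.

42°C

Base counts: A=2, C=3, T=1, G=6
AT pairs contribute 3, GC pairs contribute 9.
Tm = 2×3 + 4×9 = 42°C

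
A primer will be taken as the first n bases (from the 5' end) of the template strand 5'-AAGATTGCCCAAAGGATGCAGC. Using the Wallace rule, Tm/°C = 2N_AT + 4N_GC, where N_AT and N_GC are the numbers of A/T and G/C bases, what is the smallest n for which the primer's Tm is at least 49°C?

First 17 bases: AAGATTGCCCAAAGGAT → Tm = 48°C (< 49°C)
First 18 bases: AAGATTGCCCAAAGGATG → Tm = 52°C (≥ 49°C)
Since every base adds ≥2°C, Tm only increases with n, so the threshold is first crossed at n = 18.

n = 18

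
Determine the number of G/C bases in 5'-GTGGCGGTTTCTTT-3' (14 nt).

7

G=5, T=7, A=0, C=2
Total G or C: 5 + 2 = 7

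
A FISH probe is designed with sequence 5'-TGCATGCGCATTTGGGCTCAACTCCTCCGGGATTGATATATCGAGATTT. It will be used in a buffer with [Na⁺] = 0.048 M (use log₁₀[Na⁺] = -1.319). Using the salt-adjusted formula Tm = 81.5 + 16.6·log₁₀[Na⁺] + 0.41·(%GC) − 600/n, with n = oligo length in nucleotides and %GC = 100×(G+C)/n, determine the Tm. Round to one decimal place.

66.6°C

Length n = 49. Base counts: T=16, A=10, G=12, C=11
G+C = 23, so %GC = 23/49 × 100 = 46.939%
Salt term: 16.6 × (-1.319) = -21.895
GC term: 0.41 × 46.939 = 19.245; length term: −600/49 = −12.245
Tm = 81.5 + (-21.895) + 19.245 − 12.245 = 66.605 → 66.6°C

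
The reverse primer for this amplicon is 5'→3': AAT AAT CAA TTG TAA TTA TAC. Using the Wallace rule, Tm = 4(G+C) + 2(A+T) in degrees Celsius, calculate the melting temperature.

Base counts: A=10, C=2, G=1, T=8
A+T = 18, G+C = 3
Tm = 2×18 + 4×3 = 48°C

48°C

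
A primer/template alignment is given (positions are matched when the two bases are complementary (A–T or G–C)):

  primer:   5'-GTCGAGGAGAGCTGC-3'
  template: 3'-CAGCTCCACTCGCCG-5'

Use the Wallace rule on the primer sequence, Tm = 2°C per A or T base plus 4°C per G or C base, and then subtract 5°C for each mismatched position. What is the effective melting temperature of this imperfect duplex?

40°C

Primer base counts: A=3, T=2, G=7, C=3 → A+T=5, G+C=10
Perfect-match Tm = 2(5) + 4(10) = 10 + 40 = 50°C
Mismatches (positions where the bases are not complementary): 2 (at positions 8, 13)
Effective Tm = 50 − 2×5 = 50 − 10 = 40°C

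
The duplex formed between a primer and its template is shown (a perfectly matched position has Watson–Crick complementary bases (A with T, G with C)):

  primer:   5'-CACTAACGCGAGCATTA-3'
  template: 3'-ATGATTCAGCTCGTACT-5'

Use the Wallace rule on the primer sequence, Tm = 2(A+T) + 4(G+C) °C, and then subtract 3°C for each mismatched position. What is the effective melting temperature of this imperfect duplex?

Primer base counts: A=6, T=3, G=3, C=5 → A+T=9, G+C=8
Perfect-match Tm = 2(9) + 4(8) = 18 + 32 = 50°C
Mismatches (positions where the bases are not complementary): 4 (at positions 1, 7, 8, 16)
Effective Tm = 50 − 4×3 = 50 − 12 = 38°C

38°C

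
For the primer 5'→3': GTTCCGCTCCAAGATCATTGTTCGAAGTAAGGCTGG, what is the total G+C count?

18

Scanning the sequence gives C=8, T=10, A=8, G=10.
Total G or C: 10 + 8 = 18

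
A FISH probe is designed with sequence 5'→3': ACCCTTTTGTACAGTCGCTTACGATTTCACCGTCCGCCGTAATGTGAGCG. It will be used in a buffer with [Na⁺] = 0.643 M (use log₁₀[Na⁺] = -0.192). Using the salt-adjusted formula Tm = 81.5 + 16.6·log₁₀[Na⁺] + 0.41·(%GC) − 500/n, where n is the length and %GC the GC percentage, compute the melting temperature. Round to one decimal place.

89.6°C

Length n = 50. Counting bases: C=15, T=15, A=9, G=11
G+C = 26, so %GC = 26/50 × 100 = 52%
Salt term: 16.6 × (-0.192) = -3.187
GC term: 0.41 × 52 = 21.32; length term: −500/50 = −10
Tm = 81.5 + (-3.187) + 21.32 − 10 = 89.633 → 89.6°C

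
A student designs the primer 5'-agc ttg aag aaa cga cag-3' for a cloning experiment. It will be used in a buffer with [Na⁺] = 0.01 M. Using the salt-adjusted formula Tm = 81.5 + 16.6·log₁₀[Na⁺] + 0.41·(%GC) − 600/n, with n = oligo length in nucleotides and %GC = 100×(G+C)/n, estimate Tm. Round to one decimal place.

33.2°C

Length n = 18. Base counts: A=8, C=3, G=5, T=2
G+C = 8, so %GC = 8/18 × 100 = 44.444%
Salt term: 16.6 × (-2) = -33.2
GC term: 0.41 × 44.444 = 18.222; length term: −600/18 = −33.333
Tm = 81.5 + (-33.2) + 18.222 − 33.333 = 33.189 → 33.2°C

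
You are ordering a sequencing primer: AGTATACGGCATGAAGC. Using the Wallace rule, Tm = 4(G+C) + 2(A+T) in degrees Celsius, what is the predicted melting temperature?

Counting bases: T=3, C=3, G=5, A=6
AT pairs contribute 9, GC pairs contribute 8.
Tm = 2×9 + 4×8 = 50°C

50°C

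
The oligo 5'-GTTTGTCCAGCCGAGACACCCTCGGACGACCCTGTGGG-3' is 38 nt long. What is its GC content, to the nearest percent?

66%

Base counts: C=13, A=6, G=12, T=7
G+C = 12 + 13 = 25 out of 38 bases
%GC = 25/38 × 100 = 65.79% ≈ 66%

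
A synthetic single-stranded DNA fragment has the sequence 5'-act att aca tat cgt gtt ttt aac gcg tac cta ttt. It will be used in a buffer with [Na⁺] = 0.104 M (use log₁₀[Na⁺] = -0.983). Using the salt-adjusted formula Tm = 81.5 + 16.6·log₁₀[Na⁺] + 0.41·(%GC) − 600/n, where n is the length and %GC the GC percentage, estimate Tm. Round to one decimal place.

61.0°C

Length n = 36. A=9, G=4, T=16, C=7
G+C = 11, so %GC = 11/36 × 100 = 30.556%
Salt term: 16.6 × (-0.983) = -16.318
GC term: 0.41 × 30.556 = 12.528; length term: −600/36 = −16.667
Tm = 81.5 + (-16.318) + 12.528 − 16.667 = 61.043 → 61.0°C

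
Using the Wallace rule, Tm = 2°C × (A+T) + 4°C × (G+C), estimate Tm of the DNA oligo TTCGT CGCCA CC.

40°C

Scanning the sequence gives T=3, A=1, G=2, C=6.
So N_AT = 4 and N_GC = 8.
Tm = 4·8 + 2·4 = 32 + 8 = 40°C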